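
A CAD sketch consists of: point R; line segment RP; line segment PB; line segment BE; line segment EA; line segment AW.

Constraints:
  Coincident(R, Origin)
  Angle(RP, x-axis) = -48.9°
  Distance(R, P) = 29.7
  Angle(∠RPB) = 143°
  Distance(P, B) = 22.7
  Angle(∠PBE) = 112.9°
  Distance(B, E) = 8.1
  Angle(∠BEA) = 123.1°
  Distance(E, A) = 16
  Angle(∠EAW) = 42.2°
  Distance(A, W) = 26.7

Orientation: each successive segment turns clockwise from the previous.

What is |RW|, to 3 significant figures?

43.7

R is at the origin; RP runs at -48.9° with length 29.7, so P = (19.5, -22.4). ∠RPB = 143.0° gives PB at -85.9° from the x-axis; with |PB| = 22.7, B = (21.1, -45.0). ∠PBE = 112.9° gives BE at -153° from the x-axis; with |BE| = 8.1, E = (13.9, -48.7). ∠BEA = 123.1° gives EA at 150° from the x-axis; with |EA| = 16.0, A = (0.0595, -40.7). ∠EAW = 42.2° gives AW at 12.3° from the x-axis; with |AW| = 26.7, W = (26.1, -35.0). Then |RW| = |W − R| = 43.7.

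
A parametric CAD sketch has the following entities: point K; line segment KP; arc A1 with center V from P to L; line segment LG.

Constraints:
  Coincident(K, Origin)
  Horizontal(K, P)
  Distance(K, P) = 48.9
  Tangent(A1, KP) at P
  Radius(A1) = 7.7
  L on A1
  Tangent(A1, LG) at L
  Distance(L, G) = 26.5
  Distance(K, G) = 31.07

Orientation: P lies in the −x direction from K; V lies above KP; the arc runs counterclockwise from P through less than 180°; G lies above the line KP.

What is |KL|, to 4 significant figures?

43.80

Checks: |VL| = 7.700 ✓; ∠(VL, LG) = 90.00° ✓; |LG| = 26.50 ✓; |KG| = 31.07 ✓.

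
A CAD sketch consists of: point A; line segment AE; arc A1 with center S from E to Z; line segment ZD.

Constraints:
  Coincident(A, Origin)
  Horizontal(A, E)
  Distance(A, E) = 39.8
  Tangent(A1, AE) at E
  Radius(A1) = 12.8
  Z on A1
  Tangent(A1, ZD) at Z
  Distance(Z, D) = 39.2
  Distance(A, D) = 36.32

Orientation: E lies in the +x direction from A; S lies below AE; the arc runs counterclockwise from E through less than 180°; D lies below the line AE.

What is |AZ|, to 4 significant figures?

30.11

A is at the origin; AE is horizontal with |AE| = 39.8 and E on the +x side, so E = (39.80, 0.000). A1 meets AE tangentially, so SE is at right angles to AE, so S = E + (0, -12.8) = (39.80, -12.80). Since SZ ⟂ ZD (tangency), |SD| = √(12.8² + 39.2²) = 41.24 regardless of where Z sits on A1. So D lies on both circle(A, 36.32) and circle(S, 41.24); the below-AE intersection is D = (5.628, -35.88). Z is the foot of the tangent from D: Z = (29.70, -4.941).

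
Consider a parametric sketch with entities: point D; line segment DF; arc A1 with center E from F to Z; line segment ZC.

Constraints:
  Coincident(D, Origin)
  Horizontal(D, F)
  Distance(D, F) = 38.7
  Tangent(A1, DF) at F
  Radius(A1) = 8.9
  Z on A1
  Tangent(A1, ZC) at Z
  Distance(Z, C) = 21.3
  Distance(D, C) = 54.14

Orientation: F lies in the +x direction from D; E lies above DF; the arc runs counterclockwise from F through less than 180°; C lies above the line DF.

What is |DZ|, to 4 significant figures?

48.59

Checks: D = (0.00, 0.00) ✓; |EZ| = 8.900 ✓; ∠(EZ, ZC) = 90.00° ✓; |ZC| = 21.30 ✓; |DC| = 54.14 ✓.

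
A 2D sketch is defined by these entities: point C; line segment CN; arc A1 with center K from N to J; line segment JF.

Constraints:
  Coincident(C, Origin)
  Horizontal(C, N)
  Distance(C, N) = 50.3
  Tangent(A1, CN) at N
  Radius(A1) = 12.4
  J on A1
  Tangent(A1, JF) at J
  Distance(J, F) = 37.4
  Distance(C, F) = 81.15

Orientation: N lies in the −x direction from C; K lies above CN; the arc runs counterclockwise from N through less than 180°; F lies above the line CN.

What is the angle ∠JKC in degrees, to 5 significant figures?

53.468°

C is at the origin; CN is horizontal with |CN| = 50.3 and N on the −x side, so N = (-50.300, 0.0000). A1 meets CN tangentially, so KN is at right angles to CN, so K = N + (0, 12.4) = (-50.300, 12.400). Since KJ ⟂ JF (tangency), |KF| = √(12.4² + 37.4²) = 39.402 regardless of where J sits on A1. So F lies on both circle(C, 81.15) and circle(K, 39.402); the above-CN intersection is F = (-64.598, 49.116). J is the foot of the tangent from F: J = (-40.748, 20.307).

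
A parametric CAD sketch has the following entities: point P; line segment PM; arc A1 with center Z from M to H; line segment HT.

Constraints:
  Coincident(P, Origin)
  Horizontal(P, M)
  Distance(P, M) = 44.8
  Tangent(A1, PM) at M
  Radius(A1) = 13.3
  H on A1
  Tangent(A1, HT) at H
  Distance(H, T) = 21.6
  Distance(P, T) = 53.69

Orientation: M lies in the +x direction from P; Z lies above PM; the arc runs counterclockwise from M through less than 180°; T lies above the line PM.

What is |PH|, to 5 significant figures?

58.602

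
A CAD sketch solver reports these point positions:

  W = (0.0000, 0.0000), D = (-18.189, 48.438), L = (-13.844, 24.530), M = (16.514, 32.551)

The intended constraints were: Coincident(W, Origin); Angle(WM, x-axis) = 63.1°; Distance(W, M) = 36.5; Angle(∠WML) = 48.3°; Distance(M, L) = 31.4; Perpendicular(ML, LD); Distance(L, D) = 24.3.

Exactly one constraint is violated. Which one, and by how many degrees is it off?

Perpendicular(ML, LD) — off by 4.50°.

W = (0.00, 0.00) ✓; WM at 63.10° ✓; |WM| = 36.50 ✓; ∠WML = 48.30° ✓; |ML| = 31.40 ✓; ∠(ML, LD) = 94.50° ✗; |LD| = 24.30 ✓.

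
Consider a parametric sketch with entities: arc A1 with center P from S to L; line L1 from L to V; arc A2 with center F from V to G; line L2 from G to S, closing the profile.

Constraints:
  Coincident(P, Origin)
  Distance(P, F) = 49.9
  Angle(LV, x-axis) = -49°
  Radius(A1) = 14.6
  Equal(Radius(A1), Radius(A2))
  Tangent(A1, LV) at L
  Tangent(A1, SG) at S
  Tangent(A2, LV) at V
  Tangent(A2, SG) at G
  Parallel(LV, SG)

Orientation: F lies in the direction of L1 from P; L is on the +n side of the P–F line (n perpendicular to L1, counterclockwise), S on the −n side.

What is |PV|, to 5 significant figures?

51.992

The slot axis is L1's direction at -49.0°, so u = (cos -49.0°, sin -49.0°) = (0.65606, -0.75471) and n = (−sin -49.0°, cos -49.0°) = (0.75471, 0.65606). P is at the origin and F lies 49.9 along u from P, so F = 49.9·u = (32.737, -37.660). Tangency of A1 to both parallel lines with radius 14.6 puts L and S at P ± 14.6·n: L = (11.019, 9.5785), S = (-11.019, -9.5785). Equal radii place V and G the same way about F: V = F + 14.6·n = (43.756, -28.082), G = F − 14.6·n = (21.719, -47.238). Then |PV| = |V − P| = 51.992.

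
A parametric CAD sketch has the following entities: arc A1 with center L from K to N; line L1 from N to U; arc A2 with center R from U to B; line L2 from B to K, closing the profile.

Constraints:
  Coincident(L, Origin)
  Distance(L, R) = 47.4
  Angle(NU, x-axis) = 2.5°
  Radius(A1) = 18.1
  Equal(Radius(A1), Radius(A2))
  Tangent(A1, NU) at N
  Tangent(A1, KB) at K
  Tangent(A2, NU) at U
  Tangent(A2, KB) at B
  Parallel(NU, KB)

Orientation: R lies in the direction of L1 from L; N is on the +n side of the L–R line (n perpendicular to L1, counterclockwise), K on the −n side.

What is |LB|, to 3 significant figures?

50.7

The slot axis is L1's direction at 2.5°, so u = (cos 2.5°, sin 2.5°) = (0.999, 0.0436) and n = (−sin 2.5°, cos 2.5°) = (-0.0436, 0.999). L is at the origin and R lies 47.4 along u from L, so R = 47.4·u = (47.4, 2.07). Tangency of A1 to both parallel lines with radius 18.1 puts N and K at L ± 18.1·n: N = (-0.790, 18.1), K = (0.790, -18.1). Equal radii place U and B the same way about R: U = R + 18.1·n = (46.6, 20.2), B = R − 18.1·n = (48.1, -16.0). Then |LB| = |B − L| = 50.7.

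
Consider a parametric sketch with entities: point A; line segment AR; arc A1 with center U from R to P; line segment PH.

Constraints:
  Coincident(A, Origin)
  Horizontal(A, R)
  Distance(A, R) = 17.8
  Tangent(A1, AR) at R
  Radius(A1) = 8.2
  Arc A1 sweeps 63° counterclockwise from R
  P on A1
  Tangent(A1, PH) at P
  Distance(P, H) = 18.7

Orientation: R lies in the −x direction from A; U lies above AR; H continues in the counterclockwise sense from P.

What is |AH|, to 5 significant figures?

21.234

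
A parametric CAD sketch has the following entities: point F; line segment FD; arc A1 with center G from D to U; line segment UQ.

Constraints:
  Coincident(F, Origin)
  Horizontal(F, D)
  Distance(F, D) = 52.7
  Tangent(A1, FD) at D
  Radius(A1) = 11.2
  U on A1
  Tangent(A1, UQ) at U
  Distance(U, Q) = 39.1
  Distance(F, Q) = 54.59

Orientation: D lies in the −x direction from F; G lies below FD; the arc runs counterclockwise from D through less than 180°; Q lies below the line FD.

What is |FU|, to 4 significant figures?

63.17

F is at the origin; FD is horizontal with |FD| = 52.7 and D on the −x side, so D = (-52.70, 0.000). Tangency of A1 to FD means the radius GD is perpendicular to FD, so G = D + (0, -11.2) = (-52.70, -11.20). Since GU ⟂ UQ (tangency), |GQ| = √(11.2² + 39.1²) = 40.67 regardless of where U sits on A1. So Q lies on both circle(F, 54.59) and circle(G, 40.67); the below-FD intersection is Q = (-30.50, -45.28). U is the foot of the tangent from Q: U = (-60.04, -19.66).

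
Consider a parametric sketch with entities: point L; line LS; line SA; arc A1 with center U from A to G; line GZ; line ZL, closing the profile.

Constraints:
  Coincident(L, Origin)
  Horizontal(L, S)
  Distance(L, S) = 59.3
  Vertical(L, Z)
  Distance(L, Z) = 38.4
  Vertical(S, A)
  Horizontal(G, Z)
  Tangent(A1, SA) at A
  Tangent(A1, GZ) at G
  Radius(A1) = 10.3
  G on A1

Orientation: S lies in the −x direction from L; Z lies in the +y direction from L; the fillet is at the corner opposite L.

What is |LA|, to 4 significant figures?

65.62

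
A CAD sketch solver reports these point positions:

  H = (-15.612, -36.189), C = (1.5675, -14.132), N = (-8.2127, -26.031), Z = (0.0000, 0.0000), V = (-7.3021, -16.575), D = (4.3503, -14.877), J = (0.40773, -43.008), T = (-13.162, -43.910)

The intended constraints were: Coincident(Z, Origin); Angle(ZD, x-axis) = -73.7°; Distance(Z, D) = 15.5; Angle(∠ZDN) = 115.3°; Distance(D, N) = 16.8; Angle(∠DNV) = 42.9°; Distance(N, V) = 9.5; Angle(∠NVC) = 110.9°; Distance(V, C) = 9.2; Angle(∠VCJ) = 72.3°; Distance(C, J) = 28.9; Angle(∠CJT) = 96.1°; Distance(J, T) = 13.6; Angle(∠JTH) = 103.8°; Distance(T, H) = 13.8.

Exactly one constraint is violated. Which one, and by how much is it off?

Distance(T, H) = 13.8 — off by 5.70.

Z = (0.00, 0.00) ✓; ZD at -73.70° ✓; |ZD| = 15.50 ✓; ∠ZDN = 115.3° ✓; |DN| = 16.80 ✓; ∠DNV = 42.90° ✓; |NV| = 9.500 ✓; ∠NVC = 110.9° ✓; |VC| = 9.200 ✓; ∠VCJ = 72.30° ✓; |CJ| = 28.90 ✓; ∠CJT = 96.10° ✓; |JT| = 13.60 ✓; ∠JTH = 103.8° ✓; |TH| = 8.100 ✗.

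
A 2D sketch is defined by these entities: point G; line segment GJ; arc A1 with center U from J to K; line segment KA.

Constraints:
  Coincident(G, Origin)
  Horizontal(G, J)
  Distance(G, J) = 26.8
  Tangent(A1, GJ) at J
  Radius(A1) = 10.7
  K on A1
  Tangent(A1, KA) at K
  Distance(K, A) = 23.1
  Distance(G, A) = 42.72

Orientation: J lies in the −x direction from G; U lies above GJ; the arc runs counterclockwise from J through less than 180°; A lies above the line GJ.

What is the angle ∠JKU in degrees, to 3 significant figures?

36.7°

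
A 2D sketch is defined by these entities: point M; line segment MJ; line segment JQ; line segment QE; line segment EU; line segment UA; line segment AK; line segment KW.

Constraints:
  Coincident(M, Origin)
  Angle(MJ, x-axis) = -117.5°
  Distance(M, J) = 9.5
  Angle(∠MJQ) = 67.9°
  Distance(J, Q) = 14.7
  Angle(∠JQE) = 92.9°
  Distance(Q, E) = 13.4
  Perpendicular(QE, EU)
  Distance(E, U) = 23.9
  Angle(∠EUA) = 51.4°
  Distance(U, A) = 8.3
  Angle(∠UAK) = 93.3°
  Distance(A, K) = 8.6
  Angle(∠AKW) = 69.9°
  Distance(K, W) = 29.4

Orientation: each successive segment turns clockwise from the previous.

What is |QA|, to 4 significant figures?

19.96

M is at the origin; MJ runs at -117.5° with length 9.5, so J = (-4.387, -8.427). ∠MJQ = 67.9° gives JQ at 130.4° from the x-axis; with |JQ| = 14.7, Q = (-13.91, 2.768). ∠JQE = 92.9° gives QE at 43.30° from the x-axis; with |QE| = 13.4, E = (-4.162, 11.96). QE ⟂ EU, so EU runs at -46.70°; with |EU| = 23.9, U = (12.23, -5.436). ∠EUA = 51.4° gives UA at -175.3° from the x-axis; with |UA| = 8.3, A = (3.957, -6.116). Then |QA| = |A − Q| = 19.96.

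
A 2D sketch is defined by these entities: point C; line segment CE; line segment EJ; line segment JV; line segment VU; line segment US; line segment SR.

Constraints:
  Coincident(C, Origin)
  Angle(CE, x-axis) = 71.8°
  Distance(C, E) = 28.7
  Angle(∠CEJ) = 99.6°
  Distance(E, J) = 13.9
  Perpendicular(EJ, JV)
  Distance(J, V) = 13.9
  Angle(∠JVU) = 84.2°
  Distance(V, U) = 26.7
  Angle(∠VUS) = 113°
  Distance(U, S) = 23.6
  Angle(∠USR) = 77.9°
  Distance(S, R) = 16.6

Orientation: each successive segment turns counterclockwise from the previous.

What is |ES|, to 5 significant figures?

22.682

C is at the origin; CE runs at 71.8° with length 28.7, so E = (8.9640, 27.264). ∠CEJ = 99.6° gives EJ at 152.20° from the x-axis; with |EJ| = 13.9, J = (-3.3317, 33.747). EJ is perpendicular to JV, so JV runs at -117.80°; with |JV| = 13.9, V = (-9.8144, 21.451). ∠JVU = 84.2° gives VU at -22.000° from the x-axis; with |VU| = 26.7, U = (14.941, 11.449). ∠VUS = 113.0° gives US at 45.000° from the x-axis; with |US| = 23.6, S = (31.629, 28.137). Then |ES| = |S − E| = 22.682.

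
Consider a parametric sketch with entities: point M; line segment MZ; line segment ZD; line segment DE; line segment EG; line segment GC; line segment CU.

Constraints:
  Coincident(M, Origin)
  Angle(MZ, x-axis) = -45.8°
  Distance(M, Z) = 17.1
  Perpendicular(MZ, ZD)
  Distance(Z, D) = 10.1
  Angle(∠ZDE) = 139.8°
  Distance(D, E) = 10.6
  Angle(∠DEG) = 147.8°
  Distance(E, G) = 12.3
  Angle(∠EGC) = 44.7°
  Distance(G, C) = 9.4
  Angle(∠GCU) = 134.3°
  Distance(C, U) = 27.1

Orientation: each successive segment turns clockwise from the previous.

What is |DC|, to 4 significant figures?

14.62

M is at the origin; MZ runs at -45.8° with length 17.1, so Z = (11.92, -12.26). MZ ⟂ ZD, so ZD runs at -135.8°; with |ZD| = 10.1, D = (4.681, -19.30). ∠ZDE = 139.8° gives DE at -176.0° from the x-axis; with |DE| = 10.6, E = (-5.893, -20.04). ∠DEG = 147.8° gives EG at 151.8° from the x-axis; with |EG| = 12.3, G = (-16.73, -14.23). ∠EGC = 44.7° gives GC at 16.50° from the x-axis; with |GC| = 9.4, C = (-7.721, -11.56). Then |DC| = |C − D| = 14.62.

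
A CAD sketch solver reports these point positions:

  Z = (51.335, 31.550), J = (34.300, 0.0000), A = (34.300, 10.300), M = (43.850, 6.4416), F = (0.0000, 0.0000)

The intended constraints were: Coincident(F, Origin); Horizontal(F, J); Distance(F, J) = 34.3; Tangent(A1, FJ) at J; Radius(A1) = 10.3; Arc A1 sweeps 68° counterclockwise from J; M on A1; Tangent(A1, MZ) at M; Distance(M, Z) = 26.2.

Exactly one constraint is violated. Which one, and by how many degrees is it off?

Tangent(A1, MZ) at M — off by 5.40°.

F = (0.00, 0.00) ✓; F.y = 0.00, J.y = 0.00 ✓; |FJ| = 34.30 ✓; ∠(AJ, JF) = 90.00° ✓; |AJ| = 10.30 ✓; bearing(A→M) − bearing(A→J) = 68.00° ✓; |AM| = 10.30 ✓; ∠(AM, MZ) = 84.60° ✗; |MZ| = 26.20 ✓.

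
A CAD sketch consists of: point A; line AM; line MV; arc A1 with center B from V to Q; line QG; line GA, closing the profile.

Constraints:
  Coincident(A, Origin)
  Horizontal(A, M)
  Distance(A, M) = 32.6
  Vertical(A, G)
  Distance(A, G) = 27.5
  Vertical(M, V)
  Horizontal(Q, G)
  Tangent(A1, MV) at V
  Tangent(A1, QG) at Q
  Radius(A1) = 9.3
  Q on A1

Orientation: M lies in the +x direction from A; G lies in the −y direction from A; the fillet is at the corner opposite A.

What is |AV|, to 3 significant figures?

37.3

The virtual corner opposite A is at (32.6, -27.5). Tangency of A1 to MV means the radius BV is perpendicular to MV and the tangent condition forces BQ to be normal to QG, with radius 9.3, so the center B sits 9.3 in from both sides at B = (23.3, -18.2). That places the tangent points at V = (32.6, -18.2) on MV and Q = (23.3, -27.5) on QG. Then |AV| = |V − A| = 37.3.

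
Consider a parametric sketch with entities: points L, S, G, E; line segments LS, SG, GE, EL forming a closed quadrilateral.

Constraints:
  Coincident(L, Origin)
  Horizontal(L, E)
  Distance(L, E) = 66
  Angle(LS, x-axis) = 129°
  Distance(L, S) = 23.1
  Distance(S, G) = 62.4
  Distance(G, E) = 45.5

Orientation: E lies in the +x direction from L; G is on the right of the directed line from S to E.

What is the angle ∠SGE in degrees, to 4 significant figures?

98.55°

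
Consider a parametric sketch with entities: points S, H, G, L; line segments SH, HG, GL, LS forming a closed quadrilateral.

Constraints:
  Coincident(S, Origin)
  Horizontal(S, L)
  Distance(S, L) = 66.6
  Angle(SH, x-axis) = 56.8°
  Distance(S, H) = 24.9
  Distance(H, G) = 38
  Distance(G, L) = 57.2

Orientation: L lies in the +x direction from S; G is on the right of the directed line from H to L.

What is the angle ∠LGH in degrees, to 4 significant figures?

70.15°

S is at the origin; S and L share the same y with |SL| = 66.6 and L in +x, so L = (66.6, 0). SH runs at 56.8° with |SH| = 24.9, so H = (13.63, 20.84). G is determined by |HG| = 38.0 and |GL| = 57.2 together: it lies at the intersection of circle(H, 38.0) and circle(L, 57.2). With |HL| = 56.92, the foot of the radical line on HL is 12.40 from H and the perpendicular offset is √(38.0² − 12.40²) = 35.92. Taking the right-of-HL solution: G = (12.03, -17.13).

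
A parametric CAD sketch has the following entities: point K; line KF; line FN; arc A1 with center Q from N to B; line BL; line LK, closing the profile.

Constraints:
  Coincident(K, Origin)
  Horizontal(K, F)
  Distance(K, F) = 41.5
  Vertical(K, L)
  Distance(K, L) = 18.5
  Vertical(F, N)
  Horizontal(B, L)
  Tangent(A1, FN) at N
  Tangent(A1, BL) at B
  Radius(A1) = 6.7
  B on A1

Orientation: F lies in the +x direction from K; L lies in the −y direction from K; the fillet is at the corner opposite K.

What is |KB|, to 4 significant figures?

39.41

K is at the origin; K and F share the same y with |KF| = 41.5 and F on the +x side, so F = (41.50, 0.000). KL is vertical with |KL| = 18.5 and L on the −y side, so L = (0.000, -18.50). The virtual corner opposite K is at (41.50, -18.50). Since A1 is tangent to FN there, QN ⟂ FN and the tangent condition forces QB to be normal to BL, with radius 6.7, so the center Q sits 6.7 in from both sides at Q = (34.80, -11.80). That places the tangent points at N = (41.50, -11.80) on FN and B = (34.80, -18.50) on BL. Then |KB| = |B − K| = 39.41.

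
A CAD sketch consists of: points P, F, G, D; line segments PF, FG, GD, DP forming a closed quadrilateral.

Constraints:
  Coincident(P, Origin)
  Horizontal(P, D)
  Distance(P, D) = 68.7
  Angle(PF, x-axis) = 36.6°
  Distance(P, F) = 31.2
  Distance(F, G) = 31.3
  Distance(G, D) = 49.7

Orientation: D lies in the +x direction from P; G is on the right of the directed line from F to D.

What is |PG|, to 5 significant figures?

24.002

P is at the origin; PD is horizontal with |PD| = 68.7 and D in +x, so D = (68.7, 0). PF runs at 36.6° with |PF| = 31.2, so F = (25.048, 18.602). G is determined by |FG| = 31.3 and |GD| = 49.7 together: it lies at the intersection of circle(F, 31.3) and circle(D, 49.7). With |FD| = 47.450, the foot of the radical line on FD is 8.0204 from F and the perpendicular offset is √(31.3² − 8.0204²) = 30.255. Taking the right-of-FD solution: G = (20.565, -12.375).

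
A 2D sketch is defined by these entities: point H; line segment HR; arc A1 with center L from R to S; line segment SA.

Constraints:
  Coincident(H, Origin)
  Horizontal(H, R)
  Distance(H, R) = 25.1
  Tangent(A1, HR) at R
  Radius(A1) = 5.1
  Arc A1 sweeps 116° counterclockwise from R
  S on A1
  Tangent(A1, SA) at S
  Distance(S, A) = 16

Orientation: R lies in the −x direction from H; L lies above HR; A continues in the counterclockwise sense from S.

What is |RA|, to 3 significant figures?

21.9

H is at the origin; H and R share the same y with |HR| = 25.1 and R on the −x side, so R = (-25.1, 0.00). A1 meets HR tangentially, so LR is at right angles to HR, so L = R + (0, 5.1) = (-25.1, 5.10). On A1, R sits at bearing -90° from L; a 116° counterclockwise sweep puts S at bearing 26°, so S = L + 5.1·(cos 26°, sin 26°) = (-20.5, 7.34). A1 meets SA tangentially, so LS is at right angles to SA, so SA runs along (−sin 26°, cos 26°); with |SA| = 16.0, A = (-27.5, 21.7). Then |RA| = |A − R| = 21.9.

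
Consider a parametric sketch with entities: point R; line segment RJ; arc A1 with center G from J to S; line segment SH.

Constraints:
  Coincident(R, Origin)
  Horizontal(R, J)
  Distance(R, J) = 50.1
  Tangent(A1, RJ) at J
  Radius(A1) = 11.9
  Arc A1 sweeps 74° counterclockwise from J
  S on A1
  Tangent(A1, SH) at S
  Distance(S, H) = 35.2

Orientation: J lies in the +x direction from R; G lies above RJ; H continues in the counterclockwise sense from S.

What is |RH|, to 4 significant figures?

82.93

On A1, J sits at bearing -90° from G; a 74° counterclockwise sweep puts S at bearing -16°, so S = G + 11.9·(cos -16°, sin -16°) = (61.54, 8.620). Since A1 is tangent to SH there, GS ⟂ SH, so SH runs along (−sin -16°, cos -16°); with |SH| = 35.2, H = (71.24, 42.46). Then |RH| = |H − R| = 82.93.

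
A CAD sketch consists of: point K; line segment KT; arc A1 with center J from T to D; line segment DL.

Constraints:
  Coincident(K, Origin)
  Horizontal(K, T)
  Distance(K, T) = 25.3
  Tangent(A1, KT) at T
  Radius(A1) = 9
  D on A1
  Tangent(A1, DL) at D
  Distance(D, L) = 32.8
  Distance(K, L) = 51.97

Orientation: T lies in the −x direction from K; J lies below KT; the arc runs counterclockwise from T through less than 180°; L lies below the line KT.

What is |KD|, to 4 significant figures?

35.72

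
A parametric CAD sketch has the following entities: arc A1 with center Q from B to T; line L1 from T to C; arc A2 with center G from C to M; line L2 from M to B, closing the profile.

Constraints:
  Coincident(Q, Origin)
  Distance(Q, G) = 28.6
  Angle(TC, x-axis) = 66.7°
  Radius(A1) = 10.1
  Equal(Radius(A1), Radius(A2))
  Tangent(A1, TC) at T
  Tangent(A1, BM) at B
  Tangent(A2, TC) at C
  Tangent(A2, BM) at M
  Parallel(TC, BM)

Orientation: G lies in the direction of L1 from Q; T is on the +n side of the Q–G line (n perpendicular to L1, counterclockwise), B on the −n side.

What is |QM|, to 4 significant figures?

30.33

Tangency of A1 to both parallel lines with radius 10.1 puts T and B at Q ± 10.1·n: T = (-9.276, 3.995), B = (9.276, -3.995). Equal radii place C and M the same way about G: C = G + 10.1·n = (2.036, 30.26), M = G − 10.1·n = (20.59, 22.27). Then |QM| = |M − Q| = 30.33.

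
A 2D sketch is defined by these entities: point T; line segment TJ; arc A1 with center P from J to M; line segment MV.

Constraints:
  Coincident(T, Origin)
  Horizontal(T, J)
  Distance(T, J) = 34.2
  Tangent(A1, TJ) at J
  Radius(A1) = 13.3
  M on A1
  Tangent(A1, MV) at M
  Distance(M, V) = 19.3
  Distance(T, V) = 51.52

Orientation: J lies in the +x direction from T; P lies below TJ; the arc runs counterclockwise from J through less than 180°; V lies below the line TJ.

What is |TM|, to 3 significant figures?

32.3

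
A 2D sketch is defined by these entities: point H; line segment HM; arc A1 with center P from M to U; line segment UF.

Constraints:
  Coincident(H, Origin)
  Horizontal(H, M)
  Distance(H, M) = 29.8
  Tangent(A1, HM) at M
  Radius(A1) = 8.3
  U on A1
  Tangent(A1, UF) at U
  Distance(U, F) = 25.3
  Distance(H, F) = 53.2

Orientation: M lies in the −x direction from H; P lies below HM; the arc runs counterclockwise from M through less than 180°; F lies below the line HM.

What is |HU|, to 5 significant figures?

38.524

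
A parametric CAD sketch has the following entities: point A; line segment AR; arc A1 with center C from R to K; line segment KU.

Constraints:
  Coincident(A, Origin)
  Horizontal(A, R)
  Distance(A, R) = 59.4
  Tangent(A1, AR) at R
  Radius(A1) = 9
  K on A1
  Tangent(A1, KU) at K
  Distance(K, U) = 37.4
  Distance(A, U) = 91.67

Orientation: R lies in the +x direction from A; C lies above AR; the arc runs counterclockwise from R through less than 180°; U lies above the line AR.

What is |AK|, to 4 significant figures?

67.86

Checks: |CK| = 9.000 ✓; ∠(CK, KU) = 90.00° ✓; |KU| = 37.40 ✓; |AU| = 91.67 ✓.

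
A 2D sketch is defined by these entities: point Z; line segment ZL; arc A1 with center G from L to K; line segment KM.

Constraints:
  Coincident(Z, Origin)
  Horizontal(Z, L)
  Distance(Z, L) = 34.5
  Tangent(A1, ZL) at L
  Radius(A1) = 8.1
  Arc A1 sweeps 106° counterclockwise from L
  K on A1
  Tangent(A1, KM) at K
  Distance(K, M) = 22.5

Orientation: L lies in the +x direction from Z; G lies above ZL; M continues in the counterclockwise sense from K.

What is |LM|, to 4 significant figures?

32.00

On A1, L sits at bearing -90° from G; a 106° counterclockwise sweep puts K at bearing 16°, so K = G + 8.1·(cos 16°, sin 16°) = (42.29, 10.33). Since A1 is tangent to KM there, GK ⟂ KM, so KM runs along (−sin 16°, cos 16°); with |KM| = 22.5, M = (36.08, 31.96). Then |LM| = |M − L| = 32.00.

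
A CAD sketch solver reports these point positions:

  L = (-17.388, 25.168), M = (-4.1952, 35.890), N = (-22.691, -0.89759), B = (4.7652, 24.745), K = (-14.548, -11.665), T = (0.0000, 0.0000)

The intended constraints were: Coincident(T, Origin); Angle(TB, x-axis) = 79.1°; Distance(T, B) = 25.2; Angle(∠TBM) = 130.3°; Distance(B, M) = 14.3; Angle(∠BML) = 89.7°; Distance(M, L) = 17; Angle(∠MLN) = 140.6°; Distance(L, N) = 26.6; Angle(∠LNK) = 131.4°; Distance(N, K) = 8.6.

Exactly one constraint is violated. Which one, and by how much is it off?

Distance(N, K) = 8.6 — off by 4.90.

T = (0.00, 0.00) ✓; TB at 79.10° ✓; |TB| = 25.20 ✓; ∠TBM = 130.3° ✓; |BM| = 14.30 ✓; ∠BML = 89.70° ✓; |ML| = 17.00 ✓; ∠MLN = 140.6° ✓; |LN| = 26.60 ✓; ∠LNK = 131.4° ✓; |NK| = 13.50 ✗.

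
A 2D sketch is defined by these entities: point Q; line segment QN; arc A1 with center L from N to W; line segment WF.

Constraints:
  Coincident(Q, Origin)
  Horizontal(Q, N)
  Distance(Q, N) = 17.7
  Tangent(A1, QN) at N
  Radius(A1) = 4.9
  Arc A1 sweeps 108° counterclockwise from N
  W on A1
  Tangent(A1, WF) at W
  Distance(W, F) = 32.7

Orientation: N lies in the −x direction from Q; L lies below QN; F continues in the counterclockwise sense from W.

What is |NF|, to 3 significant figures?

37.9

On A1, N sits at bearing 90° from L; a 108° counterclockwise sweep puts W at bearing 198°, so W = L + 4.9·(cos 198°, sin 198°) = (-22.4, -6.41). Tangency of A1 to WF means the radius LW is perpendicular to WF, so WF runs along (−sin 198°, cos 198°); with |WF| = 32.7, F = (-12.3, -37.5). Then |NF| = |F − N| = 37.9.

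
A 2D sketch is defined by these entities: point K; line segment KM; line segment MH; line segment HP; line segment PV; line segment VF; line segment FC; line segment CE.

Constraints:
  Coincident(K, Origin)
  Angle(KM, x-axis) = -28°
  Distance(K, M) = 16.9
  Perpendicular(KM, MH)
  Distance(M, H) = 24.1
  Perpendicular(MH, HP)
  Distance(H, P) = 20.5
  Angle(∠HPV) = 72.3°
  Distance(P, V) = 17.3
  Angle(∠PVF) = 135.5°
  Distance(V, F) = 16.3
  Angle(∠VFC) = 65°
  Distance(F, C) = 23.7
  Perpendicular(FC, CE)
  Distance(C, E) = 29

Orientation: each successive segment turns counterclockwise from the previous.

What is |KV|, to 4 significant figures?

7.798

K is at the origin; KM runs at -28.0° with length 16.9, so M = (14.92, -7.934). KM is perpendicular to MH, so MH runs at 62.00°; with |MH| = 24.1, H = (26.24, 13.34). The perpendicularity gives HP at right angles to MH, so HP runs at 152.0°; with |HP| = 20.5, P = (8.136, 22.97). ∠HPV = 72.3° gives PV at -100.3° from the x-axis; with |PV| = 17.3, V = (5.042, 5.948). Then |KV| = |V − K| = 7.798.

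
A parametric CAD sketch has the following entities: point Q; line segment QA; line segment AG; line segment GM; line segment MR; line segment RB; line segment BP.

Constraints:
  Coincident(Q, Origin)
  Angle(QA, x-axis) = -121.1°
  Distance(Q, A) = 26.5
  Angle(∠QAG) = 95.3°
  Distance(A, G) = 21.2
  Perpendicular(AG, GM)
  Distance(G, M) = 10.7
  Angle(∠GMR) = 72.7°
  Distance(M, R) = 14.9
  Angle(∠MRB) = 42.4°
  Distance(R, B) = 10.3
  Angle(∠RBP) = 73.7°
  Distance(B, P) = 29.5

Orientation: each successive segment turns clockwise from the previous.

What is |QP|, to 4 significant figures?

23.73

∠MRB = 42.4° gives RB at 179.3° from the x-axis; with |RB| = 10.3, B = (-27.54, -13.89). ∠RBP = 73.7° gives BP at 73.00° from the x-axis; with |BP| = 29.5, P = (-18.91, 14.33). Then |QP| = |P − Q| = 23.73.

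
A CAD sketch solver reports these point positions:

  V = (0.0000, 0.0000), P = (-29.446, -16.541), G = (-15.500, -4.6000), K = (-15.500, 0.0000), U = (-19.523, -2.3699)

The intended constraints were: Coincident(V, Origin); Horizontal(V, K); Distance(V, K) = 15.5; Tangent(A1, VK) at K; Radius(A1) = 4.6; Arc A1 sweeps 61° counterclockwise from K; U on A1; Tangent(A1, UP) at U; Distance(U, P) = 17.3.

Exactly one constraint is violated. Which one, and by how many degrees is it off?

Tangent(A1, UP) at U — off by 6.00°.

V = (0.00, 0.00) ✓; V.y = 0.00, K.y = 0.00 ✓; |VK| = 15.50 ✓; ∠(GK, KV) = 90.00° ✓; |GK| = 4.600 ✓; bearing(G→U) − bearing(G→K) = 61.00° ✓; |GU| = 4.600 ✓; ∠(GU, UP) = 96.00° ✗; |UP| = 17.30 ✓.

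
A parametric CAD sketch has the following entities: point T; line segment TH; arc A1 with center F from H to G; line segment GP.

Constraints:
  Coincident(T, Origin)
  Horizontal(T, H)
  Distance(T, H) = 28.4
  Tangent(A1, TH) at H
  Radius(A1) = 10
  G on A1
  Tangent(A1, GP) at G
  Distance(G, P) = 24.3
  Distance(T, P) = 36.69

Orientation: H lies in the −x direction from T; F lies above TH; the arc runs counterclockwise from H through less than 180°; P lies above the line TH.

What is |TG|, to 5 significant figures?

20.504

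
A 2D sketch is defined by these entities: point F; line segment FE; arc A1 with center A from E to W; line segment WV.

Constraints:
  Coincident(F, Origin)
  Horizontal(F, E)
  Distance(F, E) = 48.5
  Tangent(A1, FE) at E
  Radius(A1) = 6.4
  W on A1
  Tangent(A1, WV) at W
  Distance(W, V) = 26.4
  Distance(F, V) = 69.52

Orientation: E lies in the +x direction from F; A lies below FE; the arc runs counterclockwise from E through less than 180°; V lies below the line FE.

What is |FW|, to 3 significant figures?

45.4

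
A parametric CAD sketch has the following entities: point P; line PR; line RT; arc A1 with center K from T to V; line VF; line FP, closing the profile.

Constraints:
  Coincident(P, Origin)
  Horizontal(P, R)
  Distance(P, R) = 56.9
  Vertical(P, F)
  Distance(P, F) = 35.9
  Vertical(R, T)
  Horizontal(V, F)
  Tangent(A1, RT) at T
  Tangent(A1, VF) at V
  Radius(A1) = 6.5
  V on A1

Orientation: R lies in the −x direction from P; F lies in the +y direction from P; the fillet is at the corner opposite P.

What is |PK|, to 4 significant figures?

58.35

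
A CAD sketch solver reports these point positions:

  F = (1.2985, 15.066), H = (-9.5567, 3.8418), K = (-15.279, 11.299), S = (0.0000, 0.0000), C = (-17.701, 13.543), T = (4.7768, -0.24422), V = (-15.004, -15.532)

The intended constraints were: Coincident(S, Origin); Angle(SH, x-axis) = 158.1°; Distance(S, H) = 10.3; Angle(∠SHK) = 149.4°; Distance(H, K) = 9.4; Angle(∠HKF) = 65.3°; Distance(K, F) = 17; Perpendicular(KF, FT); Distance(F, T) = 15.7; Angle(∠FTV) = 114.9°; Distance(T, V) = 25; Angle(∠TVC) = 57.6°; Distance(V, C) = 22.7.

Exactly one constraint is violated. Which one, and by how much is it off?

Distance(V, C) = 22.7 — off by 6.50.

S = (0.00, 0.00) ✓; SH at 158.1° ✓; |SH| = 10.30 ✓; ∠SHK = 149.4° ✓; |HK| = 9.400 ✓; ∠HKF = 65.30° ✓; |KF| = 17.00 ✓; ∠(KF, FT) = 90.00° ✓; |FT| = 15.70 ✓; ∠FTV = 114.9° ✓; |TV| = 25.00 ✓; ∠TVC = 57.60° ✓; |VC| = 29.20 ✗.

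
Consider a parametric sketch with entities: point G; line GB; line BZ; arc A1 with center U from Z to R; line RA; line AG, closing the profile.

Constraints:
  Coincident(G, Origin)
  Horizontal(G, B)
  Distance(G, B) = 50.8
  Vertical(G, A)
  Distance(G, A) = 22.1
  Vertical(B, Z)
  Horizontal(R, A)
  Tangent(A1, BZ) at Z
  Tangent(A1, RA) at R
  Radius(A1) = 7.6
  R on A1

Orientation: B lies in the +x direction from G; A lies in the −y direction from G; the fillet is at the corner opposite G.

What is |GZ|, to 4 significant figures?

52.83

G is at the origin; GB is horizontal with |GB| = 50.8 and B on the +x side, so B = (50.80, 0.000). GA is vertical with |GA| = 22.1 and A on the −y side, so A = (0.000, -22.10). The virtual corner opposite G is at (50.80, -22.10). Since A1 is tangent to BZ there, UZ ⟂ BZ and A1 meets RA tangentially, so UR is at right angles to RA, with radius 7.6, so the center U sits 7.6 in from both sides at U = (43.20, -14.50). That places the tangent points at Z = (50.80, -14.50) on BZ and R = (43.20, -22.10) on RA. Then |GZ| = |Z − G| = 52.83.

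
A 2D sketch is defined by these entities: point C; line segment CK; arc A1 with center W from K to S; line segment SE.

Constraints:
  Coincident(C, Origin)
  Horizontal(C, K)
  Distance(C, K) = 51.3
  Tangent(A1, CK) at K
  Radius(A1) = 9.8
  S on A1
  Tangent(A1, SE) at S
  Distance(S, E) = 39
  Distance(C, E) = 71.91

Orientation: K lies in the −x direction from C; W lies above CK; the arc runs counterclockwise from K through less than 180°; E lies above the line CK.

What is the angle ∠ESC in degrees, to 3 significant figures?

121°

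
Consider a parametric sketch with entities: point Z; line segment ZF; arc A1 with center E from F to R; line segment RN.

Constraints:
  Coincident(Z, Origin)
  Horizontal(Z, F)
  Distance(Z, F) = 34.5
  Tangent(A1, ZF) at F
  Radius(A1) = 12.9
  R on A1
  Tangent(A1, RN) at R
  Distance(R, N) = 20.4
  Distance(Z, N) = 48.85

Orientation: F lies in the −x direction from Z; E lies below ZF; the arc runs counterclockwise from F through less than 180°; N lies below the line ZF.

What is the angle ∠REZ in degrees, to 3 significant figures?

162°

Checks: |EF| = 12.90 ✓; |ER| = 12.90 ✓; ∠(ER, RN) = 90.00° ✓; |RN| = 20.40 ✓; |ZN| = 48.85 ✓.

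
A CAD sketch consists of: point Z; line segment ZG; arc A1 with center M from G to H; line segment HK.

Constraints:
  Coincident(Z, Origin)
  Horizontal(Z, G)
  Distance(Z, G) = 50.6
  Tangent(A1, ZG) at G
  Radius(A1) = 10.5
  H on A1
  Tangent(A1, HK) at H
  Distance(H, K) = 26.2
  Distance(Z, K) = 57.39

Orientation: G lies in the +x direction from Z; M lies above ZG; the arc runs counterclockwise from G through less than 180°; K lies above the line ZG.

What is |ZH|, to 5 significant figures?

61.338

Checks: Z.y = 0.00, G.y = 0.00 ✓; |MH| = 10.50 ✓; ∠(MH, HK) = 90.00° ✓; |HK| = 26.20 ✓; |ZK| = 57.39 ✓.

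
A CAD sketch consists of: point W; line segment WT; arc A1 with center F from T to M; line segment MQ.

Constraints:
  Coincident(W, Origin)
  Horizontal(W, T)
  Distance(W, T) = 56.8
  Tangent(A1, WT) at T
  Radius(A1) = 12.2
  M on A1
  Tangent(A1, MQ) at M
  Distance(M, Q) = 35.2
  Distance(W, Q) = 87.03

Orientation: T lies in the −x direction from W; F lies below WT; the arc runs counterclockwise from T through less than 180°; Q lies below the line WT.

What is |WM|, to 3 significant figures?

69.6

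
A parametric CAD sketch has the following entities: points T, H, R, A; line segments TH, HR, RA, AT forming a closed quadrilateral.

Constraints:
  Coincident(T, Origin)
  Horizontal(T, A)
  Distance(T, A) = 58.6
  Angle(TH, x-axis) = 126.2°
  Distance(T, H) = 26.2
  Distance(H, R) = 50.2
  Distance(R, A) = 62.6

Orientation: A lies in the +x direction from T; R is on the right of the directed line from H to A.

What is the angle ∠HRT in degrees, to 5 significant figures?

16.297°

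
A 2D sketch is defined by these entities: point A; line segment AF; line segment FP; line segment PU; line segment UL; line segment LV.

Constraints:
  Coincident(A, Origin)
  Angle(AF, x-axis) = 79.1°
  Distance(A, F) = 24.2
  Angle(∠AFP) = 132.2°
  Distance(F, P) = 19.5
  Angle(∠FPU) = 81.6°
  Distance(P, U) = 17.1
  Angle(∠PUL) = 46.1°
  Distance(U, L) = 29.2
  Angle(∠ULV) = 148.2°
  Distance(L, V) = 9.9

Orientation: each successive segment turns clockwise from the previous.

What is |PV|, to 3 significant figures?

26.7

A is at the origin; AF runs at 79.1° with length 24.2, so F = (4.58, 23.8). ∠AFP = 132.2° gives FP at 31.3° from the x-axis; with |FP| = 19.5, P = (21.2, 33.9). ∠FPU = 81.6° gives PU at -67.1° from the x-axis; with |PU| = 17.1, U = (27.9, 18.1). ∠PUL = 46.1° gives UL at 159° from the x-axis; with |UL| = 29.2, L = (0.632, 28.6). ∠ULV = 148.2° gives LV at 127° from the x-axis; with |LV| = 9.9, V = (-5.35, 36.5). Then |PV| = |V − P| = 26.7.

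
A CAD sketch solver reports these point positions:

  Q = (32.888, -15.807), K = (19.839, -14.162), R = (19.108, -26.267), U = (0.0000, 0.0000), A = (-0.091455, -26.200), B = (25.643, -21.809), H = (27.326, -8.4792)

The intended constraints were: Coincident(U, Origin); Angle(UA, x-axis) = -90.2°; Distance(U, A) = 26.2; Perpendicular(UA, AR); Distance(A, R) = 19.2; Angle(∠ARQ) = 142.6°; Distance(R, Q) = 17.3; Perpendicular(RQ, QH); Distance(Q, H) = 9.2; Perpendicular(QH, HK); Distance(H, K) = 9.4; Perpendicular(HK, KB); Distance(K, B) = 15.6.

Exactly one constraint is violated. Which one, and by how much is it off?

Distance(K, B) = 15.6 — off by 6.00.

U = (0.00, 0.00) ✓; UA at -90.20° ✓; |UA| = 26.20 ✓; ∠(UA, AR) = 90.00° ✓; |AR| = 19.20 ✓; ∠ARQ = 142.6° ✓; |RQ| = 17.30 ✓; ∠(RQ, QH) = 90.00° ✓; |QH| = 9.200 ✓; ∠(QH, HK) = 90.00° ✓; |HK| = 9.399 ✓; ∠(HK, KB) = 90.00° ✓; |KB| = 9.600 ✗.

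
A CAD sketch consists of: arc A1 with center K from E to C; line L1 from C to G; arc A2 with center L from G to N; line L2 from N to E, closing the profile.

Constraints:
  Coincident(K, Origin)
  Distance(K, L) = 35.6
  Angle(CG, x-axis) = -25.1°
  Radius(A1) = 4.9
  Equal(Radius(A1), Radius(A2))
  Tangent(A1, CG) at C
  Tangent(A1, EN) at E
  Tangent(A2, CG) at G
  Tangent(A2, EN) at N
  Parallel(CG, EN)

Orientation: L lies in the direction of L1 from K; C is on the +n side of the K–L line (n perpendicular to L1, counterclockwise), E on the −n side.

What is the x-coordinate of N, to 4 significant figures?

30.16

The slot axis is L1's direction at -25.1°, so u = (cos -25.1°, sin -25.1°) = (0.9056, -0.4242) and n = (−sin -25.1°, cos -25.1°) = (0.4242, 0.9056). K is at the origin and L lies 35.6 along u from K, so L = 35.6·u = (32.24, -15.10). Tangency of A1 to both parallel lines with radius 4.9 puts C and E at K ± 4.9·n: C = (2.079, 4.437), E = (-2.079, -4.437). Equal radii place G and N the same way about L: G = L + 4.9·n = (34.32, -10.66), N = L − 4.9·n = (30.16, -19.54). So N.x = 30.16.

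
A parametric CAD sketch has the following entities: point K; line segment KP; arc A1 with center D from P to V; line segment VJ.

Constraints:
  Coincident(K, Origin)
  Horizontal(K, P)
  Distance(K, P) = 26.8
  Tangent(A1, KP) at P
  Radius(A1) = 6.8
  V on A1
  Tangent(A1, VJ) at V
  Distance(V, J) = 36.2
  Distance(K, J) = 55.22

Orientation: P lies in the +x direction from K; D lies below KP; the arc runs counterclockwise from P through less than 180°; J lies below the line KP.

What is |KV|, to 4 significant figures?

22.66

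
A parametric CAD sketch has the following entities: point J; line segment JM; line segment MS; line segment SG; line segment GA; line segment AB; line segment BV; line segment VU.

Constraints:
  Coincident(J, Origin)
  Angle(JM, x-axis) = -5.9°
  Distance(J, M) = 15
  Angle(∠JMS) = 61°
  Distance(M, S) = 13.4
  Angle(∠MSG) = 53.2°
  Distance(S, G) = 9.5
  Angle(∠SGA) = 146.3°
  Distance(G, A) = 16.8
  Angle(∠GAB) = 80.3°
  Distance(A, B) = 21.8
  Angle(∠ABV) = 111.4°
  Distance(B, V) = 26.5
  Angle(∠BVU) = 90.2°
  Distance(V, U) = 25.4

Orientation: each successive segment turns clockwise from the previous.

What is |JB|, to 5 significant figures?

28.680

J is at the origin; JM runs at -5.9° with length 15.0, so M = (14.921, -1.5419). ∠JMS = 61.0° gives MS at -124.90° from the x-axis; with |MS| = 13.4, S = (7.2538, -12.532). ∠MSG = 53.2° gives SG at 108.30° from the x-axis; with |SG| = 9.5, G = (4.2709, -3.5124). ∠SGA = 146.3° gives GA at 74.600° from the x-axis; with |GA| = 16.8, A = (8.7322, 12.684). ∠GAB = 80.3° gives AB at -25.100° from the x-axis; with |AB| = 21.8, B = (28.474, 3.4369). Then |JB| = |B − J| = 28.680.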